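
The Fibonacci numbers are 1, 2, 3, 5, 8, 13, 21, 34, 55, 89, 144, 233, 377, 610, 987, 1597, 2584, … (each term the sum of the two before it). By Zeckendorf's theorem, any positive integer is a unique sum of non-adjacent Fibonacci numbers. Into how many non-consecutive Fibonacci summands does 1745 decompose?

4

Greedily peel off the largest Fibonacci term at each step:
1745 − 1597 = 148
148 − 144 = 4
4 − 3 = 1
1 − 1 = 0
1745 = 1597 + 144 + 3 + 1, which has 4 terms.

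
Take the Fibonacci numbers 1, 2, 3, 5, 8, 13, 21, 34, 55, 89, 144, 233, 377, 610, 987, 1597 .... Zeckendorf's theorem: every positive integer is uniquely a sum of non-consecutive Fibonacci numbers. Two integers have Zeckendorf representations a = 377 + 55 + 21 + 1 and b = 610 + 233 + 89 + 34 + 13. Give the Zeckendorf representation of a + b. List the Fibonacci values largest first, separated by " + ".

The two numbers are 454 and 979, so their sum is 1433.
Repeatedly subtract the largest Fibonacci number that fits:
1433: greatest Fibonacci not exceeding it is 987, leaving 446
446: greatest Fibonacci not exceeding it is 377, leaving 69
69: greatest Fibonacci not exceeding it is 55, leaving 14
14: greatest Fibonacci not exceeding it is 13, leaving 1
1: greatest Fibonacci not exceeding it is 1, leaving 0

987 + 377 + 55 + 13 + 1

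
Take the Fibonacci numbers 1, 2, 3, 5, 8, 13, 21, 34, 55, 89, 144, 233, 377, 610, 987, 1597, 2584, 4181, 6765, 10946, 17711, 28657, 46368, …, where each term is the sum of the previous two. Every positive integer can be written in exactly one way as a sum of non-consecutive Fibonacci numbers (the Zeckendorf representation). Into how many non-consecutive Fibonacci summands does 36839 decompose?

8

Repeatedly subtract the largest Fibonacci number that fits:
36839: greatest Fibonacci not exceeding it is 28657, leaving 8182
8182: greatest Fibonacci not exceeding it is 6765, leaving 1417
1417: greatest Fibonacci not exceeding it is 987, leaving 430
430: greatest Fibonacci not exceeding it is 377, leaving 53
53: greatest Fibonacci not exceeding it is 34, leaving 19
19: greatest Fibonacci not exceeding it is 13, leaving 6
6: greatest Fibonacci not exceeding it is 5, leaving 1
1: greatest Fibonacci not exceeding it is 1, leaving 0
36839 = 28657 + 6765 + 987 + 377 + 34 + 13 + 5 + 1, which has 8 terms.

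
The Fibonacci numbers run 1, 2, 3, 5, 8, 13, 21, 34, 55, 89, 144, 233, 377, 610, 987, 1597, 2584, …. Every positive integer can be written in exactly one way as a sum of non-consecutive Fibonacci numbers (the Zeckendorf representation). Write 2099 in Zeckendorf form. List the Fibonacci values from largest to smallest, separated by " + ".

1597 + 377 + 89 + 34 + 2

subtract 1597 from 2099: 502 remains
subtract 377 from 502: 125 remains
subtract 89 from 125: 36 remains
subtract 34 from 36: 2 remains
subtract 2 from 2: 0 remains
So 2099 = 1597 + 377 + 89 + 34 + 2, with no two terms consecutive in the sequence.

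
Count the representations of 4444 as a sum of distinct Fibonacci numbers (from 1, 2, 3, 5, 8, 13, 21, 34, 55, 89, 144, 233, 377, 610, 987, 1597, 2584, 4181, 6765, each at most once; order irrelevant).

33

Each representation comes from the Zeckendorf form by replacing some F_k with F_{k−1} + F_{k−2} where possible.
4444 = 4181+233+21+8+1 = 4181+233+21+5+3+1 = 4181+144+89+21+8+1 = 2584+1597+233+21+8+1 = … (29 more), for 33 in all.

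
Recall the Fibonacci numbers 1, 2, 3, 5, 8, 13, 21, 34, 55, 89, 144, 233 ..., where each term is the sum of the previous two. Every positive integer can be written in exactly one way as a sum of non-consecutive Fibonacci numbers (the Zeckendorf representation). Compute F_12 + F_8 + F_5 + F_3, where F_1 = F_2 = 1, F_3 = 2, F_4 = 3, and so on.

F_12 + F_8 + F_5 + F_3 = 144 + 21 + 5 + 2 = 172.

172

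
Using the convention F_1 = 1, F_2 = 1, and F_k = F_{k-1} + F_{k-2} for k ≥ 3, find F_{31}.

Iterating the recurrence up to F_{25} = 75025 and F_{24} = 46368:
F_{26} = F_{25} + F_{24} = 75025 + 46368 = 121393
F_{27} = F_{26} + F_{25} = 121393 + 75025 = 196418
F_{28} = F_{27} + F_{26} = 196418 + 121393 = 317811
F_{29} = F_{28} + F_{27} = 317811 + 196418 = 514229
F_{30} = F_{29} + F_{28} = 514229 + 317811 = 832040
F_{31} = F_{30} + F_{29} = 832040 + 514229 = 1346269

1346269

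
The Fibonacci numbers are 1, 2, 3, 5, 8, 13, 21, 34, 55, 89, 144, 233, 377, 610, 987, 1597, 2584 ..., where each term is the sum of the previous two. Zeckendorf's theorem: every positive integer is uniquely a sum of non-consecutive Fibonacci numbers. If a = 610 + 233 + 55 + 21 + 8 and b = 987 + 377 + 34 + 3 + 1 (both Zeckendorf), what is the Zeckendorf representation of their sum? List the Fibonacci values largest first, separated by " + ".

1597 + 610 + 89 + 21 + 8 + 3 + 1

The two numbers are 927 and 1402, so their sum is 2329.
largest Fibonacci ≤ 2329 is 1597; 2329 − 1597 = 732
largest Fibonacci ≤ 732 is 610; 732 − 610 = 122
largest Fibonacci ≤ 122 is 89; 122 − 89 = 33
largest Fibonacci ≤ 33 is 21; 33 − 21 = 12
largest Fibonacci ≤ 12 is 8; 12 − 8 = 4
largest Fibonacci ≤ 4 is 3; 4 − 3 = 1
largest Fibonacci ≤ 1 is 1; 1 − 1 = 0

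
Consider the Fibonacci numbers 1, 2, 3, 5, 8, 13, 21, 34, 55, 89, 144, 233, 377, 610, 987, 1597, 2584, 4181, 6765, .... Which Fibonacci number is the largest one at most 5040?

4181 ≤ 5040 < 6765, so the largest Fibonacci number not exceeding 5040 is 4181.

4181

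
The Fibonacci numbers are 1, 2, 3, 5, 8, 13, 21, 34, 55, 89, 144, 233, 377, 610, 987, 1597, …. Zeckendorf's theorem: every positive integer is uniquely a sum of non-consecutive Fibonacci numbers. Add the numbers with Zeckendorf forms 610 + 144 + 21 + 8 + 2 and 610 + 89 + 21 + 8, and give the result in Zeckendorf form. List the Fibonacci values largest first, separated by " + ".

987 + 377 + 144 + 5

The two numbers are 785 and 728, so their sum is 1513.
largest Fibonacci ≤ 1513 is 987; 1513 − 987 = 526
largest Fibonacci ≤ 526 is 377; 526 − 377 = 149
largest Fibonacci ≤ 149 is 144; 149 − 144 = 5
largest Fibonacci ≤ 5 is 5; 5 − 5 = 0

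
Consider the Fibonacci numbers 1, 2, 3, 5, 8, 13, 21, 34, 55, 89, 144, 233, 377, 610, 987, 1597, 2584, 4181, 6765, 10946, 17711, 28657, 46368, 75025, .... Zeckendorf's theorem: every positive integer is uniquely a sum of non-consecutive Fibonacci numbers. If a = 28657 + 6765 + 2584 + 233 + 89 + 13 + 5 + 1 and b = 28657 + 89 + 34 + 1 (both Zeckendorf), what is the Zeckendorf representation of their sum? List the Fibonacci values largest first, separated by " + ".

46368 + 17711 + 2584 + 377 + 55 + 21 + 8 + 3 + 1

The two numbers are 38347 and 28781, so their sum is 67128.
Repeatedly subtract the largest Fibonacci number that fits:
take 46368 (≤ 67128); 67128 − 46368 = 20760
take 17711 (≤ 20760); 20760 − 17711 = 3049
take 2584 (≤ 3049); 3049 − 2584 = 465
take 377 (≤ 465); 465 − 377 = 88
take 55 (≤ 88); 88 − 55 = 33
take 21 (≤ 33); 33 − 21 = 12
take 8 (≤ 12); 12 − 8 = 4
take 3 (≤ 4); 4 − 3 = 1
take 1 (≤ 1); 1 − 1 = 0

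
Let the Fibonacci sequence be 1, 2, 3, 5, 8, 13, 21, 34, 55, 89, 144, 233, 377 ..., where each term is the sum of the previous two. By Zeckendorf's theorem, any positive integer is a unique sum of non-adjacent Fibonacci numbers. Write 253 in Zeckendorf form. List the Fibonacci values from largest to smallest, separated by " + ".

253: greatest Fibonacci not exceeding it is 233, leaving 20
20: greatest Fibonacci not exceeding it is 13, leaving 7
7: greatest Fibonacci not exceeding it is 5, leaving 2
2: greatest Fibonacci not exceeding it is 2, leaving 0
So 253 = 233 + 13 + 5 + 2, with no two terms consecutive in the sequence.

233 + 13 + 5 + 2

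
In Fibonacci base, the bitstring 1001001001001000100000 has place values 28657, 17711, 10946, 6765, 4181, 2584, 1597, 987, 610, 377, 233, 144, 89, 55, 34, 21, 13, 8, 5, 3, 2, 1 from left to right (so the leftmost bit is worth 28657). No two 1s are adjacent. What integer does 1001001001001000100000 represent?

37498

Summing the place values of the 1 bits: 28657 + 6765 + 1597 + 377 + 89 + 13 = 37498.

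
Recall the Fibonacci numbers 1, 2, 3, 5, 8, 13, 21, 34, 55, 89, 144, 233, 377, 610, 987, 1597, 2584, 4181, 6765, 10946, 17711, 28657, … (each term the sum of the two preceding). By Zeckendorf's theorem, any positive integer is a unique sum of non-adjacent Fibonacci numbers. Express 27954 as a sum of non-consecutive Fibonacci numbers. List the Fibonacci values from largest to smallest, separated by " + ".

17711 + 6765 + 2584 + 610 + 233 + 34 + 13 + 3 + 1

Greedy algorithm:
subtract 17711 from 27954: 10243 remains
subtract 6765 from 10243: 3478 remains
subtract 2584 from 3478: 894 remains
subtract 610 from 894: 284 remains
subtract 233 from 284: 51 remains
subtract 34 from 51: 17 remains
subtract 13 from 17: 4 remains
subtract 3 from 4: 1 remains
subtract 1 from 1: 0 remains
So 27954 = 17711 + 6765 + 2584 + 610 + 233 + 34 + 13 + 3 + 1, with no two terms consecutive in the sequence.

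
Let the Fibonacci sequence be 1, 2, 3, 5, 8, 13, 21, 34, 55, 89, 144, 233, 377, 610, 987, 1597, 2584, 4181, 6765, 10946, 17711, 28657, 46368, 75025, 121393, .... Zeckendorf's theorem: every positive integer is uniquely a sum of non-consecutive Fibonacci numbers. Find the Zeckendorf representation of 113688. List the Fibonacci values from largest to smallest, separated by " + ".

75025 + 28657 + 6765 + 2584 + 610 + 34 + 13

Repeatedly subtract the largest Fibonacci number that fits:
113688: greatest Fibonacci not exceeding it is 75025, leaving 38663
38663: greatest Fibonacci not exceeding it is 28657, leaving 10006
10006: greatest Fibonacci not exceeding it is 6765, leaving 3241
3241: greatest Fibonacci not exceeding it is 2584, leaving 657
657: greatest Fibonacci not exceeding it is 610, leaving 47
47: greatest Fibonacci not exceeding it is 34, leaving 13
13: greatest Fibonacci not exceeding it is 13, leaving 0
So 113688 = 75025 + 28657 + 6765 + 2584 + 610 + 34 + 13, with no two terms consecutive in the sequence.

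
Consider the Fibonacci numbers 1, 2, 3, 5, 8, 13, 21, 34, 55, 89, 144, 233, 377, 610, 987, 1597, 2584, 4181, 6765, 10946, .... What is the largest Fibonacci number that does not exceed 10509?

6765 ≤ 10509 < 10946, so the largest Fibonacci number not exceeding 10509 is 6765.

6765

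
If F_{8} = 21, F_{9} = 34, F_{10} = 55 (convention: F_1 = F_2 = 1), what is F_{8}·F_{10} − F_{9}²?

21·55 − 34² = 1155 − 1156 = -1. (Cassini's identity: F_{k−1}F_{k+1} − F_k² = (−1)^k.)

-1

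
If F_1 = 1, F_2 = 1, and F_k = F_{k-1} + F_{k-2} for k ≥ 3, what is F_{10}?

Iterating the recurrence up to F_{3} = 2 and F_{2} = 1:
F_{4} = F_{3} + F_{2} = 2 + 1 = 3
F_{5} = F_{4} + F_{3} = 3 + 2 = 5
F_{6} = F_{5} + F_{4} = 5 + 3 = 8
F_{7} = F_{6} + F_{5} = 8 + 5 = 13
F_{8} = F_{7} + F_{6} = 13 + 8 = 21
F_{9} = F_{8} + F_{7} = 21 + 13 = 34
F_{10} = F_{9} + F_{8} = 34 + 21 = 55

55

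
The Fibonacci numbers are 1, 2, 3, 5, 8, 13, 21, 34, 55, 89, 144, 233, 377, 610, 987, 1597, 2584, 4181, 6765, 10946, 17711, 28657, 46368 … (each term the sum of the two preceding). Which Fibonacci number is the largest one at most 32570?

28657 ≤ 32570 < 46368, so the largest Fibonacci number not exceeding 32570 is 28657.

28657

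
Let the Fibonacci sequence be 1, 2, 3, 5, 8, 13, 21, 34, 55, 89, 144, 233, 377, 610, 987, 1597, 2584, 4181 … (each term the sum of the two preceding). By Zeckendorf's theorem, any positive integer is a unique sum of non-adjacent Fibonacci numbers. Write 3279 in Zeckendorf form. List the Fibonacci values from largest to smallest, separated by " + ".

2584 + 610 + 55 + 21 + 8 + 1

2584 ≤ 3279 < 4181, so take 2584; remainder 695
610 ≤ 695 < 987, so take 610; remainder 85
55 ≤ 85 < 89, so take 55; remainder 30
21 ≤ 30 < 34, so take 21; remainder 9
8 ≤ 9 < 13, so take 8; remainder 1
1 ≤ 1 < 2, so take 1; remainder 0
So 3279 = 2584 + 610 + 55 + 21 + 8 + 1, with no two terms consecutive in the sequence.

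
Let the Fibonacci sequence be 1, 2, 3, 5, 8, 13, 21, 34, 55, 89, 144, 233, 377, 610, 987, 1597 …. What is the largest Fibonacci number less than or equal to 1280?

987 ≤ 1280 < 1597, so the largest Fibonacci number not exceeding 1280 is 987.

987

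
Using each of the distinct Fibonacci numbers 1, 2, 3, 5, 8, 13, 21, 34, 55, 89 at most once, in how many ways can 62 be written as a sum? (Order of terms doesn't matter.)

62 = 55+5+2 = 34+21+5+2 = 34+13+8+5+2 — 3 representations.

3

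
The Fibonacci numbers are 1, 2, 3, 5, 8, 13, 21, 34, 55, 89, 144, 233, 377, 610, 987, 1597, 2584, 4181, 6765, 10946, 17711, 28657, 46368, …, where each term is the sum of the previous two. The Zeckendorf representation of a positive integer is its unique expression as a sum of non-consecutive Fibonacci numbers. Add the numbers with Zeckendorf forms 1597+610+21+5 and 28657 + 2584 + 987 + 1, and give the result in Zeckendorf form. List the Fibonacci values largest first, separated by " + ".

The two numbers are 2233 and 32229, so their sum is 34462.
Repeatedly subtract the largest Fibonacci number that fits:
subtract 28657 from 34462: 5805 remains
subtract 4181 from 5805: 1624 remains
subtract 1597 from 1624: 27 remains
subtract 21 from 27: 6 remains
subtract 5 from 6: 1 remains
subtract 1 from 1: 0 remains

28657 + 4181 + 1597 + 21 + 5 + 1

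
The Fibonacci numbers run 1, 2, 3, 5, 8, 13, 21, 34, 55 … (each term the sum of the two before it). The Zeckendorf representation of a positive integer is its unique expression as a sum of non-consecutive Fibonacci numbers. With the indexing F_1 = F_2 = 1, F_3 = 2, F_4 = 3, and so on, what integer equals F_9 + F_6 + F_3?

44

F_9 + F_6 + F_3 = 34 + 8 + 2 = 44.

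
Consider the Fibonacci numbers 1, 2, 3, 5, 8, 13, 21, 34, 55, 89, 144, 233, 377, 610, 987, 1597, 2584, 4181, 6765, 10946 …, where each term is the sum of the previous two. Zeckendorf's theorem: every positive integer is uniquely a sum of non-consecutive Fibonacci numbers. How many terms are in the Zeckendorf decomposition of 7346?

subtract 6765 from 7346: 581 remains
subtract 377 from 581: 204 remains
subtract 144 from 204: 60 remains
subtract 55 from 60: 5 remains
subtract 5 from 5: 0 remains
7346 = 6765 + 377 + 144 + 55 + 5, which has 5 terms.

5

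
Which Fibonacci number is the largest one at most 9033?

6765

6765 ≤ 9033 < 10946, so the largest Fibonacci number not exceeding 9033 is 6765.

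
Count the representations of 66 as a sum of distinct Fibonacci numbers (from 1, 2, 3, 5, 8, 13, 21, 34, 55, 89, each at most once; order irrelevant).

66 = 55+8+3 = 55+8+2+1 = 34+21+8+3 = … (4 more), for 7 in all.

7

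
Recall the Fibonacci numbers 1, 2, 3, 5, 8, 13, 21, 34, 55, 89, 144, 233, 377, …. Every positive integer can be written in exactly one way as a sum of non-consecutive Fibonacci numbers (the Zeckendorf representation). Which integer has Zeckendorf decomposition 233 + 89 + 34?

356

233 + 89 + 34 = 356.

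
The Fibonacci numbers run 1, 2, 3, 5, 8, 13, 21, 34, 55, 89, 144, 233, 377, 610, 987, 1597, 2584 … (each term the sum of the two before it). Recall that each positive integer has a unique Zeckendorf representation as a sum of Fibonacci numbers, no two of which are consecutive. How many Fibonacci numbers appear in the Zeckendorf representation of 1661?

4

Greedily peel off the largest Fibonacci term at each step:
1661 − 1597 = 64
64 − 55 = 9
9 − 8 = 1
1 − 1 = 0
1661 = 1597 + 55 + 8 + 1, which has 4 terms.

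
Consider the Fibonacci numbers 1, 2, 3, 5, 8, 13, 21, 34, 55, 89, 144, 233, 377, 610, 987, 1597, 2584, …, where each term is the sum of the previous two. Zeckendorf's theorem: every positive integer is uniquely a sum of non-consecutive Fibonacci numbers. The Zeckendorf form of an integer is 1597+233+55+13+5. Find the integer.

1597+233+55+13+5 = 1903.

1903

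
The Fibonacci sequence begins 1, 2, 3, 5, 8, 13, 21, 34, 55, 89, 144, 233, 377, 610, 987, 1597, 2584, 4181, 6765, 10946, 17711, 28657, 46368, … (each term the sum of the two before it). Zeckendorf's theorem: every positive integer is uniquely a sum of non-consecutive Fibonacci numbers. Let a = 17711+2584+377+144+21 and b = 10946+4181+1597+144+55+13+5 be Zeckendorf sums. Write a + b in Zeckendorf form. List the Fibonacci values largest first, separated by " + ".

The two numbers are 20837 and 16941, so their sum is 37778.
37778: greatest Fibonacci not exceeding it is 28657, leaving 9121
9121: greatest Fibonacci not exceeding it is 6765, leaving 2356
2356: greatest Fibonacci not exceeding it is 1597, leaving 759
759: greatest Fibonacci not exceeding it is 610, leaving 149
149: greatest Fibonacci not exceeding it is 144, leaving 5
5: greatest Fibonacci not exceeding it is 5, leaving 0

28657 + 6765 + 1597 + 610 + 144 + 5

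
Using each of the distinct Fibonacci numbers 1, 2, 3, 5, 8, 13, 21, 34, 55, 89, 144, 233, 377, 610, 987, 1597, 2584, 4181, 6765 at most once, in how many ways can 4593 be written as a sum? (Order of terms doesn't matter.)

36

4593 = 4181+377+34+1 = 4181+377+21+13+1 = 4181+233+144+34+1 = … (33 more), for 36 in all.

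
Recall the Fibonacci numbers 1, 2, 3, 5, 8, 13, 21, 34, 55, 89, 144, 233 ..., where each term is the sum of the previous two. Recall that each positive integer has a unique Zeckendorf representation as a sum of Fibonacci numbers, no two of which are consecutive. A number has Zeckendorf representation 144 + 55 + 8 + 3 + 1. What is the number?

144 + 55 + 8 + 3 + 1 = 211.

211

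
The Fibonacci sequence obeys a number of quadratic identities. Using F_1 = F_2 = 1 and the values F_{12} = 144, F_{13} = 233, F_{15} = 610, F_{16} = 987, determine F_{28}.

By the addition formula F_{m+n} = F_m F_{n+1} + F_{m−1} F_n with m=13, n=15: F_{28} = 233·987 + 144·610 = 229971 + 87840 = 317811.

317811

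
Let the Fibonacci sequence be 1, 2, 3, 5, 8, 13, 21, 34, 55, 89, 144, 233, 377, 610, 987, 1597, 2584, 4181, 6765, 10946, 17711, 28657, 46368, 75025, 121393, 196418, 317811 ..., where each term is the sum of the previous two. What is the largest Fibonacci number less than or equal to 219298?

196418

196418 ≤ 219298 < 317811, so the largest Fibonacci number not exceeding 219298 is 196418.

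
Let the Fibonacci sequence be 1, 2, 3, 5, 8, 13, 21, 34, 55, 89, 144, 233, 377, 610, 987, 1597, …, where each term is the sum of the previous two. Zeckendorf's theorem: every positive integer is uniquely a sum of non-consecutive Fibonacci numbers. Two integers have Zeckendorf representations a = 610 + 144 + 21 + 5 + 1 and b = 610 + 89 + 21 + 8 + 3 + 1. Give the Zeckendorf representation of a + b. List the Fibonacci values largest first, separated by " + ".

987 + 377 + 144 + 5

The two numbers are 781 and 732, so their sum is 1513.
Greedily peel off the largest Fibonacci term at each step:
987 ≤ 1513 < 1597, so take 987; remainder 526
377 ≤ 526 < 610, so take 377; remainder 149
144 ≤ 149 < 233, so take 144; remainder 5
5 ≤ 5 < 8, so take 5; remainder 0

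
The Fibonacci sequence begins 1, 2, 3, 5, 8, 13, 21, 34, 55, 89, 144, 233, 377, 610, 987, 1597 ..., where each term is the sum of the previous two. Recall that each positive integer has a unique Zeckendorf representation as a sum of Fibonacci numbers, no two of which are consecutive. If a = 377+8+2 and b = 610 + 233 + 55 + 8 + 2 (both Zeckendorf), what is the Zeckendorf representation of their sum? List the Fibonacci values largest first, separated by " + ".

987 + 233 + 55 + 13 + 5 + 2

The two numbers are 387 and 908, so their sum is 1295.
Greedy algorithm:
1295 − 987 = 308
308 − 233 = 75
75 − 55 = 20
20 − 13 = 7
7 − 5 = 2
2 − 2 = 0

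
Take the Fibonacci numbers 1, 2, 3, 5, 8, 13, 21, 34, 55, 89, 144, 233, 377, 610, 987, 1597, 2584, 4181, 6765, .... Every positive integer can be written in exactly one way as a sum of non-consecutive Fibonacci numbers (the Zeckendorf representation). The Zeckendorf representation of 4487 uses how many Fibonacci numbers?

subtract 4181 from 4487: 306 remains
subtract 233 from 306: 73 remains
subtract 55 from 73: 18 remains
subtract 13 from 18: 5 remains
subtract 5 from 5: 0 remains
4487 = 4181 + 233 + 55 + 13 + 5, which has 5 terms.

5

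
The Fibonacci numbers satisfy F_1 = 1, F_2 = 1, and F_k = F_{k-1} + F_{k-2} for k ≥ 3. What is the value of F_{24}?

Iterating the recurrence up to F_{20} = 6765 and F_{19} = 4181:
F_{21} = F_{20} + F_{19} = 6765 + 4181 = 10946
F_{22} = F_{21} + F_{20} = 10946 + 6765 = 17711
F_{23} = F_{22} + F_{21} = 17711 + 10946 = 28657
F_{24} = F_{23} + F_{22} = 28657 + 17711 = 46368

46368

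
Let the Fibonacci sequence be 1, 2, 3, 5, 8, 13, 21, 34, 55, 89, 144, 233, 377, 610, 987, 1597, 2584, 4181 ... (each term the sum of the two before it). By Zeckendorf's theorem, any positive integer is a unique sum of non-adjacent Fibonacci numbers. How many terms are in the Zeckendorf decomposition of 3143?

Greedily peel off the largest Fibonacci term at each step:
2584 ≤ 3143 < 4181, so take 2584; remainder 559
377 ≤ 559 < 610, so take 377; remainder 182
144 ≤ 182 < 233, so take 144; remainder 38
34 ≤ 38 < 55, so take 34; remainder 4
3 ≤ 4 < 5, so take 3; remainder 1
1 ≤ 1 < 2, so take 1; remainder 0
3143 = 2584 + 377 + 144 + 34 + 3 + 1, which has 6 terms.

6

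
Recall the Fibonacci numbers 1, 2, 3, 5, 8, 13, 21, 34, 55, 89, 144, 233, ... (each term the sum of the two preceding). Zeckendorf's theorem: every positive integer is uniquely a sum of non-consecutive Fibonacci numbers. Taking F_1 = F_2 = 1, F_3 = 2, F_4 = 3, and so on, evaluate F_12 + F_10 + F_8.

F_12 + F_10 + F_8 = 144 + 55 + 21 = 220.

220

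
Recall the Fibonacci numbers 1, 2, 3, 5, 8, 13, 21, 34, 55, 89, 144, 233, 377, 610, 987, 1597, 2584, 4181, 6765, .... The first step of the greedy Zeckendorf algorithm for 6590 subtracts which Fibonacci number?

4181

4181 ≤ 6590 < 6765, so the largest Fibonacci number not exceeding 6590 is 4181.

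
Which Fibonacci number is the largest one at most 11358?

10946 ≤ 11358 < 17711, so the largest Fibonacci number not exceeding 11358 is 10946.

10946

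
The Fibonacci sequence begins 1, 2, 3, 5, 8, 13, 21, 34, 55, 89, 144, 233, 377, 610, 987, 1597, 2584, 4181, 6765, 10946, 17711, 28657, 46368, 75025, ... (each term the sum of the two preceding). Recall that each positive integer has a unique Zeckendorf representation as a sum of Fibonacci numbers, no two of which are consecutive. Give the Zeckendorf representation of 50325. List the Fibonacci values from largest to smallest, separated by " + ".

50325: greatest Fibonacci not exceeding it is 46368, leaving 3957
3957: greatest Fibonacci not exceeding it is 2584, leaving 1373
1373: greatest Fibonacci not exceeding it is 987, leaving 386
386: greatest Fibonacci not exceeding it is 377, leaving 9
9: greatest Fibonacci not exceeding it is 8, leaving 1
1: greatest Fibonacci not exceeding it is 1, leaving 0
So 50325 = 46368 + 2584 + 987 + 377 + 8 + 1, with no two terms consecutive in the sequence.

46368 + 2584 + 987 + 377 + 8 + 1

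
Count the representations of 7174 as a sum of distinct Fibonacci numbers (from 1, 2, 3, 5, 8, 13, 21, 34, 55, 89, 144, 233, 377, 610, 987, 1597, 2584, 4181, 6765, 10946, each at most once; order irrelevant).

48

Starting from the Zeckendorf form and repeatedly splitting a term F_k into F_{k−1} + F_{k−2} (when neither is already used) reaches every representation.
7174 = 6765+377+21+8+3 = 6765+377+21+8+2+1 = 6765+233+144+21+8+3 = … (45 more), for 48 in all.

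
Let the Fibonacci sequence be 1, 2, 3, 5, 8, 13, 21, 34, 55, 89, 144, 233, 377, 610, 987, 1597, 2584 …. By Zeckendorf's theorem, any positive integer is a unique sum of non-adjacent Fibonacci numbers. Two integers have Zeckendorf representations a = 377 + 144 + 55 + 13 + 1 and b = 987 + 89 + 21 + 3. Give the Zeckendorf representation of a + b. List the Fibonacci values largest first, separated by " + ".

1597 + 89 + 3 + 1

The two numbers are 590 and 1100, so their sum is 1690.
1597 ≤ 1690 < 2584, so take 1597; remainder 93
89 ≤ 93 < 144, so take 89; remainder 4
3 ≤ 4 < 5, so take 3; remainder 1
1 ≤ 1 < 2, so take 1; remainder 0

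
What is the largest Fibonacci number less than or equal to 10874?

6765 ≤ 10874 < 10946, so the largest Fibonacci number not exceeding 10874 is 6765.

6765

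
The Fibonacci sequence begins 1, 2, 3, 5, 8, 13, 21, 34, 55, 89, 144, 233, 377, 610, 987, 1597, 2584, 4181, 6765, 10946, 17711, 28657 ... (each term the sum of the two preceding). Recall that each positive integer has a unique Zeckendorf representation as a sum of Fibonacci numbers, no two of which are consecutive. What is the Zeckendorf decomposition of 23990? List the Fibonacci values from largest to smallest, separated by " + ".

17711 + 4181 + 1597 + 377 + 89 + 34 + 1

take 17711 (≤ 23990); 23990 − 17711 = 6279
take 4181 (≤ 6279); 6279 − 4181 = 2098
take 1597 (≤ 2098); 2098 − 1597 = 501
take 377 (≤ 501); 501 − 377 = 124
take 89 (≤ 124); 124 − 89 = 35
take 34 (≤ 35); 35 − 34 = 1
take 1 (≤ 1); 1 − 1 = 0
So 23990 = 17711 + 4181 + 1597 + 377 + 89 + 34 + 1, with no two terms consecutive in the sequence.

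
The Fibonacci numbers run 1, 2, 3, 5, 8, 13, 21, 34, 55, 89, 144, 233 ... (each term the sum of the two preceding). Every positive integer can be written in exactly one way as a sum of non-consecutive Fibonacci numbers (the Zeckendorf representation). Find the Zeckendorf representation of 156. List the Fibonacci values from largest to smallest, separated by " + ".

144 ≤ 156 < 233, so take 144; remainder 12
8 ≤ 12 < 13, so take 8; remainder 4
3 ≤ 4 < 5, so take 3; remainder 1
1 ≤ 1 < 2, so take 1; remainder 0
So 156 = 144 + 8 + 3 + 1, with no two terms consecutive in the sequence.

144 + 8 + 3 + 1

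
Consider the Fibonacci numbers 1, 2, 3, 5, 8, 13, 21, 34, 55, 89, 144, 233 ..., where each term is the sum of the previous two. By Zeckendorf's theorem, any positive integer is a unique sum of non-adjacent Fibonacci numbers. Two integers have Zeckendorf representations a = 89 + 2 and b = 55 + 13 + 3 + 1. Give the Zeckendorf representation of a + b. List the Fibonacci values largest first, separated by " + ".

144 + 13 + 5 + 1

The two numbers are 91 and 72, so their sum is 163.
163: greatest Fibonacci not exceeding it is 144, leaving 19
19: greatest Fibonacci not exceeding it is 13, leaving 6
6: greatest Fibonacci not exceeding it is 5, leaving 1
1: greatest Fibonacci not exceeding it is 1, leaving 0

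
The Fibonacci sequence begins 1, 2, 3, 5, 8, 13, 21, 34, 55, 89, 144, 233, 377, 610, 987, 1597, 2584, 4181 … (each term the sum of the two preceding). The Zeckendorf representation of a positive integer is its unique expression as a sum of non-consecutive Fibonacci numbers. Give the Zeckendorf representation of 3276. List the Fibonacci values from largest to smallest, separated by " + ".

Greedily peel off the largest Fibonacci term at each step:
subtract 2584 from 3276: 692 remains
subtract 610 from 692: 82 remains
subtract 55 from 82: 27 remains
subtract 21 from 27: 6 remains
subtract 5 from 6: 1 remains
subtract 1 from 1: 0 remains
So 3276 = 2584 + 610 + 55 + 21 + 5 + 1, with no two terms consecutive in the sequence.

2584 + 610 + 55 + 21 + 5 + 1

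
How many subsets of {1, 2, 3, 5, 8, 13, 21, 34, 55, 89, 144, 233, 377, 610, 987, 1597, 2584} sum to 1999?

14

Each representation comes from the Zeckendorf form by replacing some F_k with F_{k−1} + F_{k−2} where possible.
1999 = 1597+377+21+3+1 = 1597+377+13+8+3+1 = 1597+233+144+21+3+1 = 987+610+377+21+3+1 = … (10 more), for 14 in all.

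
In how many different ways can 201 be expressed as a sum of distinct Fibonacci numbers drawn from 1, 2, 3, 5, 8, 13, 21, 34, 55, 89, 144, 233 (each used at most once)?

7

201 = 144+55+2 = 144+34+21+2 = 144+34+13+8+2 = 89+55+34+21+2 = 144+34+13+5+3+2 = … (2 more), for 7 in all.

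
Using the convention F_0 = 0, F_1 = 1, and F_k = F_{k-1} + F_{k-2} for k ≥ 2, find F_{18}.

2584

Iterating the recurrence up to F_{14} = 377 and F_{13} = 233:
F_{15} = F_{14} + F_{13} = 377 + 233 = 610
F_{16} = F_{15} + F_{14} = 610 + 377 = 987
F_{17} = F_{16} + F_{15} = 987 + 610 = 1597
F_{18} = F_{17} + F_{16} = 1597 + 987 = 2584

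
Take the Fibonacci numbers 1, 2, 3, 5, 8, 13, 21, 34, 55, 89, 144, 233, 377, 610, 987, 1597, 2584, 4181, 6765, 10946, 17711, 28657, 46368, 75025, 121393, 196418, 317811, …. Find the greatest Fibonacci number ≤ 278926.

196418 ≤ 278926 < 317811, so the largest Fibonacci number not exceeding 278926 is 196418.

196418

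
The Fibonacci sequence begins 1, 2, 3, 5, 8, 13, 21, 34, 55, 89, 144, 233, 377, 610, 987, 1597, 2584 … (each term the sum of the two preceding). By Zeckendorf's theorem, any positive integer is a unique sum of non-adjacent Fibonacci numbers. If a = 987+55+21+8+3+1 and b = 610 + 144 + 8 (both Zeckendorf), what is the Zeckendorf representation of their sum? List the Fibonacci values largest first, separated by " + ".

The two numbers are 1075 and 762, so their sum is 1837.
Repeatedly subtract the largest Fibonacci number that fits:
take 1597 (≤ 1837); 1837 − 1597 = 240
take 233 (≤ 240); 240 − 233 = 7
take 5 (≤ 7); 7 − 5 = 2
take 2 (≤ 2); 2 − 2 = 0

1597 + 233 + 5 + 2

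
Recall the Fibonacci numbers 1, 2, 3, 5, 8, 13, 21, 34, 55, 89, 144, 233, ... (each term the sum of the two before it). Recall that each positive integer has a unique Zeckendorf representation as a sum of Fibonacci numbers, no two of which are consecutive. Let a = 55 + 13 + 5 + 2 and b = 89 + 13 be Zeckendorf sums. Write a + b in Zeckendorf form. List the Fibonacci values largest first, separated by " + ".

144 + 21 + 8 + 3 + 1

The two numbers are 75 and 102, so their sum is 177.
largest Fibonacci ≤ 177 is 144; 177 − 144 = 33
largest Fibonacci ≤ 33 is 21; 33 − 21 = 12
largest Fibonacci ≤ 12 is 8; 12 − 8 = 4
largest Fibonacci ≤ 4 is 3; 4 − 3 = 1
largest Fibonacci ≤ 1 is 1; 1 − 1 = 0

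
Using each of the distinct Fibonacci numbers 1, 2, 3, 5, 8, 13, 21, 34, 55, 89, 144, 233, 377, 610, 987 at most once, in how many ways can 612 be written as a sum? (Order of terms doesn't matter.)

6

612 = 610+2 = 377+233+2 = 377+144+89+2 = … (3 more), for 6 in all.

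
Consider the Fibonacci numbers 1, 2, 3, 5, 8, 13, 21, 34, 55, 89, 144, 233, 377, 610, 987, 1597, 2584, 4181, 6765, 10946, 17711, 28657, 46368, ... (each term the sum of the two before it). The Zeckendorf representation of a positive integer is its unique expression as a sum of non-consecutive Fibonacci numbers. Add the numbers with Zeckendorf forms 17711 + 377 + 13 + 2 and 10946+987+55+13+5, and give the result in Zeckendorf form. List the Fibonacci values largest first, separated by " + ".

28657 + 987 + 377 + 55 + 21 + 8 + 3 + 1

The two numbers are 18103 and 12006, so their sum is 30109.
Greedily peel off the largest Fibonacci term at each step:
largest Fibonacci ≤ 30109 is 28657; 30109 − 28657 = 1452
largest Fibonacci ≤ 1452 is 987; 1452 − 987 = 465
largest Fibonacci ≤ 465 is 377; 465 − 377 = 88
largest Fibonacci ≤ 88 is 55; 88 − 55 = 33
largest Fibonacci ≤ 33 is 21; 33 − 21 = 12
largest Fibonacci ≤ 12 is 8; 12 − 8 = 4
largest Fibonacci ≤ 4 is 3; 4 − 3 = 1
largest Fibonacci ≤ 1 is 1; 1 − 1 = 0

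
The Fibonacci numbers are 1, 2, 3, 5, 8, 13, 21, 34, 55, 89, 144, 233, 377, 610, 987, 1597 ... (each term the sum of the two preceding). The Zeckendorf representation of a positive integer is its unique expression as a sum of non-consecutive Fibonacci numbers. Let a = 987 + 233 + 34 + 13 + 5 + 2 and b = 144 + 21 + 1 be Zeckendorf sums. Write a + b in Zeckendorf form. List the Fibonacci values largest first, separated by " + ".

987 + 377 + 55 + 21

The two numbers are 1274 and 166, so their sum is 1440.
Repeatedly subtract the largest Fibonacci number that fits:
987 ≤ 1440 < 1597, so take 987; remainder 453
377 ≤ 453 < 610, so take 377; remainder 76
55 ≤ 76 < 89, so take 55; remainder 21
21 ≤ 21 < 34, so take 21; remainder 0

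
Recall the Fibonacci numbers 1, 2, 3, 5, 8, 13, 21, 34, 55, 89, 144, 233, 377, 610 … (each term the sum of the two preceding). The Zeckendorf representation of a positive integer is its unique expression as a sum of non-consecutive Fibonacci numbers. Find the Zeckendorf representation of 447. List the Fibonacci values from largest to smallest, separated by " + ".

377 + 55 + 13 + 2

Greedy algorithm:
447: greatest Fibonacci not exceeding it is 377, leaving 70
70: greatest Fibonacci not exceeding it is 55, leaving 15
15: greatest Fibonacci not exceeding it is 13, leaving 2
2: greatest Fibonacci not exceeding it is 2, leaving 0
So 447 = 377 + 55 + 13 + 2, with no two terms consecutive in the sequence.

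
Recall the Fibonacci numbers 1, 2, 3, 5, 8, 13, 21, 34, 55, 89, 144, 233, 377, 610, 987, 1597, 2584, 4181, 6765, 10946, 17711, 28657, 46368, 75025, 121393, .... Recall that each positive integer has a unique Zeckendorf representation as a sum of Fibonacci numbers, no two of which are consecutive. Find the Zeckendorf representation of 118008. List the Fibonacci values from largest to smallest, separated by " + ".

75025 + 28657 + 10946 + 2584 + 610 + 144 + 34 + 8

largest Fibonacci ≤ 118008 is 75025; 118008 − 75025 = 42983
largest Fibonacci ≤ 42983 is 28657; 42983 − 28657 = 14326
largest Fibonacci ≤ 14326 is 10946; 14326 − 10946 = 3380
largest Fibonacci ≤ 3380 is 2584; 3380 − 2584 = 796
largest Fibonacci ≤ 796 is 610; 796 − 610 = 186
largest Fibonacci ≤ 186 is 144; 186 − 144 = 42
largest Fibonacci ≤ 42 is 34; 42 − 34 = 8
largest Fibonacci ≤ 8 is 8; 8 − 8 = 0
So 118008 = 75025 + 28657 + 10946 + 2584 + 610 + 144 + 34 + 8, with no two terms consecutive in the sequence.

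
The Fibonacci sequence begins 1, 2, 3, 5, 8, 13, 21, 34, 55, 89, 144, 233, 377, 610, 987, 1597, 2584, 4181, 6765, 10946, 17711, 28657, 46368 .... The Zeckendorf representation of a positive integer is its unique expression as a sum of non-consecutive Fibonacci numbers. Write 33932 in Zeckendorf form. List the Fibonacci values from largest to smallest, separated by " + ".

33932: greatest Fibonacci not exceeding it is 28657, leaving 5275
5275: greatest Fibonacci not exceeding it is 4181, leaving 1094
1094: greatest Fibonacci not exceeding it is 987, leaving 107
107: greatest Fibonacci not exceeding it is 89, leaving 18
18: greatest Fibonacci not exceeding it is 13, leaving 5
5: greatest Fibonacci not exceeding it is 5, leaving 0
So 33932 = 28657 + 4181 + 987 + 89 + 13 + 5, with no two terms consecutive in the sequence.

28657 + 4181 + 987 + 89 + 13 + 5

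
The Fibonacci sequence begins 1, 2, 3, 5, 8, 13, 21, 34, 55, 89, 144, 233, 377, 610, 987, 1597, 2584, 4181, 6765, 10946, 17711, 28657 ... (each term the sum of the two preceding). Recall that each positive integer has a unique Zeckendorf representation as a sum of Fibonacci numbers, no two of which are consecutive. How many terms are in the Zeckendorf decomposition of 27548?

7

Repeatedly subtract the largest Fibonacci number that fits:
27548: greatest Fibonacci not exceeding it is 17711, leaving 9837
9837: greatest Fibonacci not exceeding it is 6765, leaving 3072
3072: greatest Fibonacci not exceeding it is 2584, leaving 488
488: greatest Fibonacci not exceeding it is 377, leaving 111
111: greatest Fibonacci not exceeding it is 89, leaving 22
22: greatest Fibonacci not exceeding it is 21, leaving 1
1: greatest Fibonacci not exceeding it is 1, leaving 0
27548 = 17711 + 6765 + 2584 + 377 + 89 + 21 + 1, which has 7 terms.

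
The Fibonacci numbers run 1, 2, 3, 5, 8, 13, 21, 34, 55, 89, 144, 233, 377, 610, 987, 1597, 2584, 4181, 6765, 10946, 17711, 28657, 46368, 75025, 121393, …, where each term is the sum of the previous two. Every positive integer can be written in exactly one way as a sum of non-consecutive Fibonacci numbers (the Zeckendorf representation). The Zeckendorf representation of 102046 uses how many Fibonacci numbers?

Greedily peel off the largest Fibonacci term at each step:
75025 ≤ 102046 < 121393, so take 75025; remainder 27021
17711 ≤ 27021 < 28657, so take 17711; remainder 9310
6765 ≤ 9310 < 10946, so take 6765; remainder 2545
1597 ≤ 2545 < 2584, so take 1597; remainder 948
610 ≤ 948 < 987, so take 610; remainder 338
233 ≤ 338 < 377, so take 233; remainder 105
89 ≤ 105 < 144, so take 89; remainder 16
13 ≤ 16 < 21, so take 13; remainder 3
3 ≤ 3 < 5, so take 3; remainder 0
102046 = 75025 + 17711 + 6765 + 1597 + 610 + 233 + 89 + 13 + 3, which has 9 terms.

9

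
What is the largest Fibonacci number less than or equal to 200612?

196418

196418 ≤ 200612 < 317811, so the largest Fibonacci number not exceeding 200612 is 196418.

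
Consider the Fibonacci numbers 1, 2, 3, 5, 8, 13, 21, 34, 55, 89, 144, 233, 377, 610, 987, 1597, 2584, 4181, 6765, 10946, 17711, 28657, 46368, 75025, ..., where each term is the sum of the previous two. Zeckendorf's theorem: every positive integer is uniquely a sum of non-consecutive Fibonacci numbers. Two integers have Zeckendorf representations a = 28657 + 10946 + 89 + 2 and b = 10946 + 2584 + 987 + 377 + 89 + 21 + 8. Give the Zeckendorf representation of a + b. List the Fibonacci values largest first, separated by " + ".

The two numbers are 39694 and 15012, so their sum is 54706.
subtract 46368 from 54706: 8338 remains
subtract 6765 from 8338: 1573 remains
subtract 987 from 1573: 586 remains
subtract 377 from 586: 209 remains
subtract 144 from 209: 65 remains
subtract 55 from 65: 10 remains
subtract 8 from 10: 2 remains
subtract 2 from 2: 0 remains

46368 + 6765 + 987 + 377 + 144 + 55 + 8 + 2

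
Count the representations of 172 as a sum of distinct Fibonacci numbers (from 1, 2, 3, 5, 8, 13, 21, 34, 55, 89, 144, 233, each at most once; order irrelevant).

5

Starting from the Zeckendorf form and repeatedly splitting a term F_k into F_{k−1} + F_{k−2} (when neither is already used) reaches every representation.
172 = 144+21+5+2 = 144+13+8+5+2 = 89+55+21+5+2 = 89+55+13+8+5+2 = … (1 more), for 5 in all.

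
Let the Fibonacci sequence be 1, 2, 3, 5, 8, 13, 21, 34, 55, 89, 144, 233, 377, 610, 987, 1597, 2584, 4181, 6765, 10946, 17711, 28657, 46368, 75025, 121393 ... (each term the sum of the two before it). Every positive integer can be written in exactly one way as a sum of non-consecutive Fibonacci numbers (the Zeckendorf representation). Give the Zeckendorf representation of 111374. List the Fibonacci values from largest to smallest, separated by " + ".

75025 + 28657 + 6765 + 610 + 233 + 55 + 21 + 8

111374: greatest Fibonacci not exceeding it is 75025, leaving 36349
36349: greatest Fibonacci not exceeding it is 28657, leaving 7692
7692: greatest Fibonacci not exceeding it is 6765, leaving 927
927: greatest Fibonacci not exceeding it is 610, leaving 317
317: greatest Fibonacci not exceeding it is 233, leaving 84
84: greatest Fibonacci not exceeding it is 55, leaving 29
29: greatest Fibonacci not exceeding it is 21, leaving 8
8: greatest Fibonacci not exceeding it is 8, leaving 0
So 111374 = 75025 + 28657 + 6765 + 610 + 233 + 55 + 21 + 8, with no two terms consecutive in the sequence.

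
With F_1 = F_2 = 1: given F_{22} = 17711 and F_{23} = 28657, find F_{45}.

1134903170

By F_{2k+1} = F_k² + F_{k+1}²: F_{45} = 17711² + 28657² = 313679521 + 821223649 = 1134903170.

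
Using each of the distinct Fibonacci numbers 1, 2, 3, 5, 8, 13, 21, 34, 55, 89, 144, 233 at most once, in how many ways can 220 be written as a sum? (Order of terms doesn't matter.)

10

220 = 144+55+21 = 144+55+13+8 = 144+55+13+5+3 = 144+34+21+13+8 = 144+55+13+5+2+1 = … (5 more), for 10 in all.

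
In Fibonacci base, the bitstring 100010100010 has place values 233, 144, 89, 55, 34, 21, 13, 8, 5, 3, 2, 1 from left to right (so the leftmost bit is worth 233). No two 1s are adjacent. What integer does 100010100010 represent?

Summing the place values of the 1 bits: 233 + 34 + 13 + 2 = 282.

282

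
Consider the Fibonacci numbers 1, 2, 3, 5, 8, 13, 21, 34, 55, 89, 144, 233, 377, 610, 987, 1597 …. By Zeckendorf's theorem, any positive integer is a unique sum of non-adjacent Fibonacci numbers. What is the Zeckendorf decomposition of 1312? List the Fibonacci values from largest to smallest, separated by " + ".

987 + 233 + 89 + 3

Greedily peel off the largest Fibonacci term at each step:
987 ≤ 1312 < 1597, so take 987; remainder 325
233 ≤ 325 < 377, so take 233; remainder 92
89 ≤ 92 < 144, so take 89; remainder 3
3 ≤ 3 < 5, so take 3; remainder 0
So 1312 = 987 + 233 + 89 + 3, with no two terms consecutive in the sequence.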